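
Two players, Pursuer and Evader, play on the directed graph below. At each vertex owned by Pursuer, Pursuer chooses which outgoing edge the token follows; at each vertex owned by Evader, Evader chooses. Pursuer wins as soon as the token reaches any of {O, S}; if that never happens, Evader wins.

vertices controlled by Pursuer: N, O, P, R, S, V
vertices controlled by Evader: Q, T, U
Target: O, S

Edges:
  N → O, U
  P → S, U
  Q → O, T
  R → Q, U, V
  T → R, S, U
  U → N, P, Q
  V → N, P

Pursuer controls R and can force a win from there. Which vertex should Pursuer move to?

V

A0 = {O, S}
A1: add {N, P} — N (Pursuer) has N→O; P (Pursuer) has P→S.
A2: add {V} — V (Pursuer) has V→N.
A3: add {R} — R (Pursuer) has R→V.
A4 = A3; e.g. Q (Evader) can still go to T. Fixed point.
From R, successor V is in the attractor (rank 2); the other successors Q, U are not.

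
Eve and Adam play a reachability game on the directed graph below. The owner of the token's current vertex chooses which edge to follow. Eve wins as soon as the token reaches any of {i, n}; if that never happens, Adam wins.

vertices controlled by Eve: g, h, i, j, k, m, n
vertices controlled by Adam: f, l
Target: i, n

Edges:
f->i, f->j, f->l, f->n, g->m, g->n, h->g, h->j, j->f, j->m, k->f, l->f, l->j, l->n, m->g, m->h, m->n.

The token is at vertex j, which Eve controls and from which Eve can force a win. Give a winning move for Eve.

A0 = {i, n}
A1: add {g, m} — g (Eve) has g→n; m (Eve) has m→n.
A2: add {h, j} — h (Eve) has h→g; j (Eve) has j→m.
A3 = A2; e.g. f (Adam) can still go to l. Fixed point.
From j, successor m is in the attractor (rank 1); the other successor f is not.

m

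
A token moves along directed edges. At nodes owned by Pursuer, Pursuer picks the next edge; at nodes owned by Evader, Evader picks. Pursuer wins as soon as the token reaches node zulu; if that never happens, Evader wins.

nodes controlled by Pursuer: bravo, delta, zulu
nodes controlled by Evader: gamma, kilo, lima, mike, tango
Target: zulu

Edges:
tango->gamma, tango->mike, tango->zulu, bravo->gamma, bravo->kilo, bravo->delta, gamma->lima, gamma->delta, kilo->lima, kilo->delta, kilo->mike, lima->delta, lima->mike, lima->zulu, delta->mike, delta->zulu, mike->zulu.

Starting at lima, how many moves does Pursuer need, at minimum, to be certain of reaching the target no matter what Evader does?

A0 = {zulu}
A1: add {delta, mike} — delta (Pursuer) has delta→zulu; mike (Evader): all of {zulu} already in.
A2: add {bravo, lima} — bravo (Pursuer) has bravo→delta; lima (Evader): all of {delta, mike, zulu} already in.
lima enters the attractor at level 2, so Pursuer can force the target in 2 moves from there.

2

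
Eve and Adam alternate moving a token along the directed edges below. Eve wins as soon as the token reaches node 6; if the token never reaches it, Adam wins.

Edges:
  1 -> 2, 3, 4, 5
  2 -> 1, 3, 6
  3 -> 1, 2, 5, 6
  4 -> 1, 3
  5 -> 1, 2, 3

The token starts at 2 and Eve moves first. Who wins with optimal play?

Track states (vertex, player-to-move).
A0 = {(6,Eve), (6,Adam)}
A1: add {(2,Eve), (3,Eve)}.
(2,Eve) ∈ A1 ⇒ Eve forces the target.

Eve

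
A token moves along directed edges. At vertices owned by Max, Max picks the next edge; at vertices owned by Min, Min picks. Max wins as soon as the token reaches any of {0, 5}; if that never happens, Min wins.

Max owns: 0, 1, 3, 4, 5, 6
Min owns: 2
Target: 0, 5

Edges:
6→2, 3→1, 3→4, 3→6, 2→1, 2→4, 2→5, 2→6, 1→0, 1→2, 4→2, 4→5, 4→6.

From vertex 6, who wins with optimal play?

A0 = {0, 5}
A1: add {1, 4} — 1 (Max) has 1→0; 4 (Max) has 4→5.
A2: add {3} — 3 (Max) has 3→1.
A3 = A2; e.g. 2 (Min) can still go to 6. Fixed point.
6 never enters the attractor, so Min can avoid the target forever.

Min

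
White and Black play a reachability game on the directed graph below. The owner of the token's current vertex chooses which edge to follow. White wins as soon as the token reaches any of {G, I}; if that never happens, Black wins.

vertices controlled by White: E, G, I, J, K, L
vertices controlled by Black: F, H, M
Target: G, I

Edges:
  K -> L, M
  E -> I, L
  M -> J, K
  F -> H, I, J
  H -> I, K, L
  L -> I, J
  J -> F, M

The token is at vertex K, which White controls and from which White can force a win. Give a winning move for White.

L

A0 = {G, I}
A1: add {E, L} — E (White) has E→I; L (White) has L→I.
A2: add {K} — K (White) has K→L.
A3: add {H} — H (Black): all of {I, K, L} already in.
A4 = A3; e.g. F (Black) can still go to J. Fixed point.
From K, successor L is in the attractor (rank 1); the other successor M is not.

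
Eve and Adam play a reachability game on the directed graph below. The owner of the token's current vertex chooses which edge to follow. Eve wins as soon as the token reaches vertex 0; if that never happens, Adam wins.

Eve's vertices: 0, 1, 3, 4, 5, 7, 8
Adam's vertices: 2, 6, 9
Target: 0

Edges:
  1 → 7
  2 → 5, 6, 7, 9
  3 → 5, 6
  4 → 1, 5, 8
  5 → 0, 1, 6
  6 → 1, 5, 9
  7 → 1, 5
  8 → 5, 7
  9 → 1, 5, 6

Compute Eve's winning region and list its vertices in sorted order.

0, 1, 3, 4, 5, 7, 8

A0 = {0}
A1: add {5} — 5 (Eve) has 5→0.
A2: add {3, 4, 7, 8} — 3 (Eve) has 3→5; 4 (Eve) has 4→5; 7 (Eve) has 7→5; 8 (Eve) has 8→5.
A3: add {1} — 1 (Eve) has 1→7.
A4 = A3; e.g. 2 (Adam) can still go to 6. Fixed point.
Eve's winning region = {0, 1, 3, 4, 5, 7, 8}.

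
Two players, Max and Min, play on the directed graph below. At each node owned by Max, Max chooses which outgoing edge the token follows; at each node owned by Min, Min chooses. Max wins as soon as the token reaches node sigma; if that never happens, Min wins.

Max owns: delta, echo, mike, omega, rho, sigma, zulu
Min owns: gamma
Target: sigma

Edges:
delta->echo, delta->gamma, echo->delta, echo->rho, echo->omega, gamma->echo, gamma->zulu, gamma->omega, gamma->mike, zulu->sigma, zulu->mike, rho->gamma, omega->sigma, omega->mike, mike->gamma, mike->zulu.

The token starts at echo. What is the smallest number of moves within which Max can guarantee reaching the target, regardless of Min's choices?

A0 = {sigma}
A1: add {omega, zulu} — zulu (Max) has zulu→sigma; omega (Max) has omega→sigma.
A2: add {echo, mike} — echo (Max) has echo→omega; mike (Max) has mike→zulu.
echo enters the attractor at level 2, so Max can force the target in 2 moves from there.

2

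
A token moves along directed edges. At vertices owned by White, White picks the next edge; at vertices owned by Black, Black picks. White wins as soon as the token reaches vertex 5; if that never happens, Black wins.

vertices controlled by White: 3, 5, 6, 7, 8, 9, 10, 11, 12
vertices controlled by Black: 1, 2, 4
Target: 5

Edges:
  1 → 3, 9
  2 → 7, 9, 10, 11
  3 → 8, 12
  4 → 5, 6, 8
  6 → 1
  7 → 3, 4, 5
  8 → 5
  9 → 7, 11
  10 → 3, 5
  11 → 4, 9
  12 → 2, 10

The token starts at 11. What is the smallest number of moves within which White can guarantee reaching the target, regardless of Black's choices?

3

A0 = {5}
A1: add {7, 8, 10} — 7 (White) has 7→5; 8 (White) has 8→5; 10 (White) has 10→5.
A2: add {3, 9, 12} — 3 (White) has 3→8; 9 (White) has 9→7; 12 (White) has 12→10.
A3: add {1, 11} — 1 (Black): all of {3, 9} already in; 11 (White) has 11→9.
11 enters the attractor at level 3, so White can force the target in 3 moves from there.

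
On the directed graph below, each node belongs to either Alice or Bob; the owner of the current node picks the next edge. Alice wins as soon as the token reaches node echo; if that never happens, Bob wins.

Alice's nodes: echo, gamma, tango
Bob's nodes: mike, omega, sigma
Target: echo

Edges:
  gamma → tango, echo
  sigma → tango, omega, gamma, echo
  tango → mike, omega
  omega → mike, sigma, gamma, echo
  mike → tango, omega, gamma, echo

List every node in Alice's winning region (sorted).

A0 = {echo}
A1: add {gamma} — gamma (Alice) has gamma→echo.
A2 = A1; e.g. mike (Bob) can still go to tango. Fixed point.
Alice's winning region = {echo, gamma}.

echo, gamma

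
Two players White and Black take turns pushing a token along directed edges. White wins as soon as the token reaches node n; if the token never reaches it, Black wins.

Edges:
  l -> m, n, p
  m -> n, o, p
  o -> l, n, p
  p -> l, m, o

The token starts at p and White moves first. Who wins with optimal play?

Track states (vertex, player-to-move).
A0 = {(n,White), (n,Black)}
A1: add {(l,White), (m,White), (o,White)}.
A2: add {(p,Black)}.
A3 = A2; e.g. (l,Black) stays out. (p,White) never enters ⇒ Black avoids the target.

Black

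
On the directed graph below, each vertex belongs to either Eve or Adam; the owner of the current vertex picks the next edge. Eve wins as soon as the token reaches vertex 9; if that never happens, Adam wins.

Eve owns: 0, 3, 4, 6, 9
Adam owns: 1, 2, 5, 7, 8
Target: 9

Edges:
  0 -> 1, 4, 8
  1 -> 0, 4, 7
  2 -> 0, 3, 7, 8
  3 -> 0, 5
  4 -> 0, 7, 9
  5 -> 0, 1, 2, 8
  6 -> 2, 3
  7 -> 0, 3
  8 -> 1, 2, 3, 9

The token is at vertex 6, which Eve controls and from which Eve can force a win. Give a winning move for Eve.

A0 = {9}
A1: add {4} — 4 (Eve) has 4→9.
A2: add {0} — 0 (Eve) has 0→4.
A3: add {3} — 3 (Eve) has 3→0.
A4: add {6, 7} — 6 (Eve) has 6→3; 7 (Adam): all of {0, 3} already in.
A5: add {1} — 1 (Adam): all of {0, 4, 7} already in.
A6 = A5; e.g. 2 (Adam) can still go to 8. Fixed point.
From 6, successor 3 is in the attractor (rank 3); the other successor 2 is not.

3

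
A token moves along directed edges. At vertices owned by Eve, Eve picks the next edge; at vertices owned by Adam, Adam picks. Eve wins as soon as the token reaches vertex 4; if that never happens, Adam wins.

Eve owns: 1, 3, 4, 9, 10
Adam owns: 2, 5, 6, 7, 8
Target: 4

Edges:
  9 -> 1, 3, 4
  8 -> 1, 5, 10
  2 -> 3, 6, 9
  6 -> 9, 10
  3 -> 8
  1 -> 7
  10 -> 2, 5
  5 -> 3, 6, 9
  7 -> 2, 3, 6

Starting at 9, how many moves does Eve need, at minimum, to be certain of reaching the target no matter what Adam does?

1

A0 = {4}
A1: add {9} — 9 (Eve) has 9→4.
A2 = A1; e.g. 1 (Eve) has no edge into A1. Fixed point.
9 enters the attractor at level 1, so Eve can force the target in 1 move from there.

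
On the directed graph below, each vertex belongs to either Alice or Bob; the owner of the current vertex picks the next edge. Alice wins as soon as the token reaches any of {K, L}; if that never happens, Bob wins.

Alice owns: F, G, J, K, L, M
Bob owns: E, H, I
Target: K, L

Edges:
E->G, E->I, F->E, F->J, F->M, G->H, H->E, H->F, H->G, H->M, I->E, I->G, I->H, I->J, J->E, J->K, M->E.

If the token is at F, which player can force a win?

Alice

A0 = {K, L}
A1: add {J} — J (Alice) has J→K.
A2: add {F} — F (Alice) has F→J.
A3 = A2; e.g. E (Bob) can still go to G. Fixed point.
F ∈ A2, so Alice can force the target.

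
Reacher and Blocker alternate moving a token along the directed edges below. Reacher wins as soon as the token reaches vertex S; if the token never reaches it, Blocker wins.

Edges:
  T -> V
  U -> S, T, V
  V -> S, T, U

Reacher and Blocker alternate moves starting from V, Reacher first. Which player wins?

Track states (vertex, player-to-move).
A0 = {(S,Reacher), (S,Blocker)}
A1: add {(U,Reacher), (V,Reacher)}.
(V,Reacher) ∈ A1 ⇒ Reacher forces the target.

Reacher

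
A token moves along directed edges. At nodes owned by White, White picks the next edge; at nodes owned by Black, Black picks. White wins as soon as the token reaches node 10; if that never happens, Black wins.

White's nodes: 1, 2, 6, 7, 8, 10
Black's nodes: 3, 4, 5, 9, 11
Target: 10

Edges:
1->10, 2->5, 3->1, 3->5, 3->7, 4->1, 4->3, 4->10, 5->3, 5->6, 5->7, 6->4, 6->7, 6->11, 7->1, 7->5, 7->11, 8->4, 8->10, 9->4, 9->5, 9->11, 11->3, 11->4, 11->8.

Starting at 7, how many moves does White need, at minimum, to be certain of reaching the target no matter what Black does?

2

A0 = {10}
A1: add {1, 8} — 1 (White) has 1→10; 8 (White) has 8→10.
A2: add {7} — 7 (White) has 7→1.
7 enters the attractor at level 2, so White can force the target in 2 moves from there.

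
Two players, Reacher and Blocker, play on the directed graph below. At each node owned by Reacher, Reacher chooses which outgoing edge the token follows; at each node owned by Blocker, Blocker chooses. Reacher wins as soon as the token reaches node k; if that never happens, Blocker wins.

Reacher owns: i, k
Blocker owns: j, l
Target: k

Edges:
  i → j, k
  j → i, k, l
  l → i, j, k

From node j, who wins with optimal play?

A0 = {k}
A1: add {i} — i (Reacher) has i→k.
A2 = A1; e.g. j (Blocker) can still go to l. Fixed point.
j never enters the attractor, so Blocker can avoid the target forever.

Blocker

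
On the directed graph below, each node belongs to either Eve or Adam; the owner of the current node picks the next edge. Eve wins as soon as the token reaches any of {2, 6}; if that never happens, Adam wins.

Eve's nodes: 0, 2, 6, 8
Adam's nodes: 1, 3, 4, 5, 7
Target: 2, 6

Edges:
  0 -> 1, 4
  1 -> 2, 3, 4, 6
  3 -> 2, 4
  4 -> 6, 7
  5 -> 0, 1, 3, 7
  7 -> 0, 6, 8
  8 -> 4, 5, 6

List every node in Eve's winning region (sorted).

2, 6, 8

A0 = {2, 6}
A1: add {8} — 8 (Eve) has 8→6.
A2 = A1; e.g. 0 (Eve) has no edge into A1. Fixed point.
Eve's winning region = {2, 6, 8}.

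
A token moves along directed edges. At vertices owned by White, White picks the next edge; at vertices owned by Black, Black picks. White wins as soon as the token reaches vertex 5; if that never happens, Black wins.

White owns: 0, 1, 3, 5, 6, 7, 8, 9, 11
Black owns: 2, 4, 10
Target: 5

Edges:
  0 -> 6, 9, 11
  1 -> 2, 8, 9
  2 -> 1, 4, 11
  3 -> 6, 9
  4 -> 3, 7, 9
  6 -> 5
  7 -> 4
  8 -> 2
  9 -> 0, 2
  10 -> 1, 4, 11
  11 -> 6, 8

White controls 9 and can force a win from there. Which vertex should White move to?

0

A0 = {5}
A1: add {6} — 6 (White) has 6→5.
A2: add {0, 3, 11} — 0 (White) has 0→6; 3 (White) has 3→6; 11 (White) has 11→6.
A3: add {9} — 9 (White) has 9→0.
A4: add {1} — 1 (White) has 1→9.
A5 = A4; e.g. 2 (Black) can still go to 4. Fixed point.
From 9, successor 0 is in the attractor (rank 2); the other successor 2 is not.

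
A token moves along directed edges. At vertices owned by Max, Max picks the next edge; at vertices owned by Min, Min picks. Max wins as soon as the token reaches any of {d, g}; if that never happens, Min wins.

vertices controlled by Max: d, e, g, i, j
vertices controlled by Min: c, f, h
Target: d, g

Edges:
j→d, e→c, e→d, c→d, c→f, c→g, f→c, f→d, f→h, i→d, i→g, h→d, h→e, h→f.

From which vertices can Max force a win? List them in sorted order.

d, e, g, i, j

A0 = {d, g}
A1: add {e, i, j} — e (Max) has e→d; i (Max) has i→d; j (Max) has j→d.
A2 = A1; e.g. c (Min) can still go to f. Fixed point.
Max's winning region = {d, e, g, i, j}.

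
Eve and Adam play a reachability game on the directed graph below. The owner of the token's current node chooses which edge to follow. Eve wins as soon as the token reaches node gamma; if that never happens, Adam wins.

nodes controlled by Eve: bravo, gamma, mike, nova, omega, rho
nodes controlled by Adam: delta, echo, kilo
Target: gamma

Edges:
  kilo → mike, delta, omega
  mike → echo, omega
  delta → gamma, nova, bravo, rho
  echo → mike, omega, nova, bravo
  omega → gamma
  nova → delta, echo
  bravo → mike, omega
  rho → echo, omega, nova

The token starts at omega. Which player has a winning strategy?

Eve

A0 = {gamma}
A1: add {omega} — omega (Eve) has omega→gamma.
omega ∈ A1, so Eve can force the target.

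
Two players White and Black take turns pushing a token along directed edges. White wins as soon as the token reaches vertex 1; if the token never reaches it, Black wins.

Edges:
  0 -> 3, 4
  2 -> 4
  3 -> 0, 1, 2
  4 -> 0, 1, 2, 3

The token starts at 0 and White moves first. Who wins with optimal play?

Black

Track states (vertex, player-to-move).
A0 = {(1,White), (1,Black)}
A1: add {(3,White), (4,White)}.
A2: add {(0,Black), (2,Black)}.
A3 = A2; e.g. (0,White) stays out. (0,White) never enters ⇒ Black avoids the target.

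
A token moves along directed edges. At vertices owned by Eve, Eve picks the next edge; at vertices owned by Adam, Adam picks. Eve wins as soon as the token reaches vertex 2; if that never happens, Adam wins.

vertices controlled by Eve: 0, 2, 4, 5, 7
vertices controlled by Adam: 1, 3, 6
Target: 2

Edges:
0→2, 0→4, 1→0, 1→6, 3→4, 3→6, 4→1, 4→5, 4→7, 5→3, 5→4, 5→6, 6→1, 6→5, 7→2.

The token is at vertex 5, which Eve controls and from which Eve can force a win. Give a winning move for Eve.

4

A0 = {2}
A1: add {0, 7} — 0 (Eve) has 0→2; 7 (Eve) has 7→2.
A2: add {4} — 4 (Eve) has 4→7.
A3: add {5} — 5 (Eve) has 5→4.
A4 = A3; e.g. 1 (Adam) can still go to 6. Fixed point.
From 5, successor 4 is in the attractor (rank 2); the other successors 3, 6 are not.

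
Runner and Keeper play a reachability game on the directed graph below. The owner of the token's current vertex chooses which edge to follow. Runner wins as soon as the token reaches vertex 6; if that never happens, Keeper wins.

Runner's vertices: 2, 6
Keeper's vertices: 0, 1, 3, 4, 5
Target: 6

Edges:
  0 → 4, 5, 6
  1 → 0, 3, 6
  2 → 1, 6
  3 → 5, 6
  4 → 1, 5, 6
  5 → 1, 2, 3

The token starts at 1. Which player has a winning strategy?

A0 = {6}
A1: add {2} — 2 (Runner) has 2→6.
A2 = A1; e.g. 0 (Keeper) can still go to 4. Fixed point.
1 never enters the attractor, so Keeper can avoid the target forever.

Keeper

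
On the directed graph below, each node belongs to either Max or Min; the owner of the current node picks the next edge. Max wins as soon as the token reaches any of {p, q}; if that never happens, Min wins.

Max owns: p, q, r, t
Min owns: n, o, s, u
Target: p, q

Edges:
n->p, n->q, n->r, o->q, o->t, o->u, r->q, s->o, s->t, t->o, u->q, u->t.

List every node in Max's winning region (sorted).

A0 = {p, q}
A1: add {r} — r (Max) has r→q.
A2: add {n} — n (Min): all of {p, q, r} already in.
A3 = A2; e.g. o (Min) can still go to t. Fixed point.
Max's winning region = {n, p, q, r}.

n, p, q, r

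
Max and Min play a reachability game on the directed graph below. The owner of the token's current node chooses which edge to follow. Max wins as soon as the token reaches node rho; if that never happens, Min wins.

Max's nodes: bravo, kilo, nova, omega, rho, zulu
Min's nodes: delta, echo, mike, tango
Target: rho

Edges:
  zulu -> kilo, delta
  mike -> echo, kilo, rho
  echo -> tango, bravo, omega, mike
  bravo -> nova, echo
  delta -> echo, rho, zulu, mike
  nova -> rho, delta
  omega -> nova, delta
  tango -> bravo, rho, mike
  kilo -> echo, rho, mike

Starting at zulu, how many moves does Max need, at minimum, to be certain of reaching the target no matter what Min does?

A0 = {rho}
A1: add {kilo, nova} — nova (Max) has nova→rho; kilo (Max) has kilo→rho.
A2: add {bravo, omega, zulu} — bravo (Max) has bravo→nova; omega (Max) has omega→nova; zulu (Max) has zulu→kilo.
A3 = A2; e.g. tango (Min) can still go to mike. Fixed point.
zulu enters the attractor at level 2, so Max can force the target in 2 moves from there.

2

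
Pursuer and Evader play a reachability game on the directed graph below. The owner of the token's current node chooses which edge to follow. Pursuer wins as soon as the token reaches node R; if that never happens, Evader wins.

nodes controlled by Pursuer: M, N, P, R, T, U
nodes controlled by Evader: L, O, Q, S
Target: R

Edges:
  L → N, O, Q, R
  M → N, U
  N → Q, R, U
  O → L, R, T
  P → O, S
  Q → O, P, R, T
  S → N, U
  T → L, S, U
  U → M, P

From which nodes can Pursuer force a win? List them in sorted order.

M, N, P, R, S, T, U

A0 = {R}
A1: add {N} — N (Pursuer) has N→R.
A2: add {M} — M (Pursuer) has M→N.
A3: add {U} — U (Pursuer) has U→M.
A4: add {S, T} — S (Evader): all of {N, U} already in; T (Pursuer) has T→U.
A5: add {P} — P (Pursuer) has P→S.
A6 = A5; e.g. L (Evader) can still go to O. Fixed point.
Pursuer's winning region = {M, N, P, R, S, T, U}.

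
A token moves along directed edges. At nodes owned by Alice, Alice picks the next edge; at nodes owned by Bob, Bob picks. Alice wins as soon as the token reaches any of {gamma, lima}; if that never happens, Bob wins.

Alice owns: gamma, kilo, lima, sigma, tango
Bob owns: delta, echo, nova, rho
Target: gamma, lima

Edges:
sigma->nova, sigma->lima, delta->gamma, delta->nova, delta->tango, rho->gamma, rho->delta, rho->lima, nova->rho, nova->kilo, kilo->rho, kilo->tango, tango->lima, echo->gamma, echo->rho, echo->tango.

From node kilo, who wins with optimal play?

A0 = {gamma, lima}
A1: add {sigma, tango} — sigma (Alice) has sigma→lima; tango (Alice) has tango→lima.
A2: add {kilo} — kilo (Alice) has kilo→tango.
A3 = A2; e.g. delta (Bob) can still go to nova. Fixed point.
kilo ∈ A2, so Alice can force the target.

Alice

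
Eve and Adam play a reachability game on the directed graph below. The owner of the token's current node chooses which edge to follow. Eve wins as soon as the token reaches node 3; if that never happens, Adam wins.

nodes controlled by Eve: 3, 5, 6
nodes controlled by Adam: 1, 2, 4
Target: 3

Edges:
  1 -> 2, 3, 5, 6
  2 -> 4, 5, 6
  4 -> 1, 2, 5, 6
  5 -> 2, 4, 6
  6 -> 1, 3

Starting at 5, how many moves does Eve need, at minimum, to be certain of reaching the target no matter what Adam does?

2

A0 = {3}
A1: add {6} — 6 (Eve) has 6→3.
A2: add {5} — 5 (Eve) has 5→6.
A3 = A2; e.g. 1 (Adam) can still go to 2. Fixed point.
5 enters the attractor at level 2, so Eve can force the target in 2 moves from there.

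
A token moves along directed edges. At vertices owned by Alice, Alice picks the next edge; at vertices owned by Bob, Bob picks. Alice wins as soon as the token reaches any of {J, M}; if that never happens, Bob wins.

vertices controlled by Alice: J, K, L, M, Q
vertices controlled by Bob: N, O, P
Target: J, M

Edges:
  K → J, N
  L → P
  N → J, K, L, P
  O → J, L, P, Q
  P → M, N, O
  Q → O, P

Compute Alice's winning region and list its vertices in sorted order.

A0 = {J, M}
A1: add {K} — K (Alice) has K→J.
A2 = A1; e.g. L (Alice) has no edge into A1. Fixed point.
Alice's winning region = {J, K, M}.

J, K, M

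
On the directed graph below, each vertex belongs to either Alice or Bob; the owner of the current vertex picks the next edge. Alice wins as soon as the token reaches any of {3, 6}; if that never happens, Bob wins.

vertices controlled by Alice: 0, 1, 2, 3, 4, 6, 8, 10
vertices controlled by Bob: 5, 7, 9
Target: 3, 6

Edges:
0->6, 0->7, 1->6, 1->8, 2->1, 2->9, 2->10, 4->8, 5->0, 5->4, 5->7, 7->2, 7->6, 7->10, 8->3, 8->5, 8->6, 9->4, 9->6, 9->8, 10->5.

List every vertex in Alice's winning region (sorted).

A0 = {3, 6}
A1: add {0, 1, 8} — 0 (Alice) has 0→6; 1 (Alice) has 1→6; 8 (Alice) has 8→3.
A2: add {2, 4} — 2 (Alice) has 2→1; 4 (Alice) has 4→8.
A3: add {9} — 9 (Bob): all of {4, 6, 8} already in.
A4 = A3; e.g. 5 (Bob) can still go to 7. Fixed point.
Alice's winning region = {0, 1, 2, 3, 4, 6, 8, 9}.

0, 1, 2, 3, 4, 6, 8, 9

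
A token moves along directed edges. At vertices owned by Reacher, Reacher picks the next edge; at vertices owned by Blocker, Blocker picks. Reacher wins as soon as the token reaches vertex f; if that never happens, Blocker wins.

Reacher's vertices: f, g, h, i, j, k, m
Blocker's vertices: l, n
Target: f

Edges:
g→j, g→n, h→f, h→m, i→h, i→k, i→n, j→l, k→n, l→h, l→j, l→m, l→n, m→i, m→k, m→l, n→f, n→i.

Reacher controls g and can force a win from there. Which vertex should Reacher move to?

A0 = {f}
A1: add {h} — h (Reacher) has h→f.
A2: add {i} — i (Reacher) has i→h.
A3: add {m, n} — m (Reacher) has m→i; n (Blocker): all of {f, i} already in.
A4: add {g, k} — g (Reacher) has g→n; k (Reacher) has k→n.
A5 = A4; e.g. j (Reacher) has no edge into A4. Fixed point.
From g, successor n is in the attractor (rank 3); the other successor j is not.

n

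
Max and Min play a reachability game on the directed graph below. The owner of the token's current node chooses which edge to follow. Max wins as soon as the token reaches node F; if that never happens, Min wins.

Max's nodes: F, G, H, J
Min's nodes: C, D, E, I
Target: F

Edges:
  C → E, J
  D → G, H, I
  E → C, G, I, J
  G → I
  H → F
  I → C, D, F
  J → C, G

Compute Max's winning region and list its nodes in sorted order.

A0 = {F}
A1: add {H} — H (Max) has H→F.
A2 = A1; e.g. C (Min) can still go to E. Fixed point.
Max's winning region = {F, H}.

F, H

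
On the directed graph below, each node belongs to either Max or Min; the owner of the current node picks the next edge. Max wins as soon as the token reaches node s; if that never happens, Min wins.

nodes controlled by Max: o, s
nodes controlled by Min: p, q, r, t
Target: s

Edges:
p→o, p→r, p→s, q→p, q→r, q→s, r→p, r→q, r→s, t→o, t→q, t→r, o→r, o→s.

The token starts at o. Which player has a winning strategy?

A0 = {s}
A1: add {o} — o (Max) has o→s.
A2 = A1; e.g. p (Min) can still go to r. Fixed point.
o ∈ A1, so Max can force the target.

Max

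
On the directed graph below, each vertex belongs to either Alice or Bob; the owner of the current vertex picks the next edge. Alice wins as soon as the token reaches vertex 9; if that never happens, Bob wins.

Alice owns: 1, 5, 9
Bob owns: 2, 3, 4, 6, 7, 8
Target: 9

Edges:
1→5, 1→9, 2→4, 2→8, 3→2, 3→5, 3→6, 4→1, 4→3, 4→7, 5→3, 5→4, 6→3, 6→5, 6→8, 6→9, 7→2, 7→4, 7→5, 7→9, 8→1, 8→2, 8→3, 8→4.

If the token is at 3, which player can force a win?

A0 = {9}
A1: add {1} — 1 (Alice) has 1→9.
A2 = A1; e.g. 2 (Bob) can still go to 4. Fixed point.
3 never enters the attractor, so Bob can avoid the target forever.

Bob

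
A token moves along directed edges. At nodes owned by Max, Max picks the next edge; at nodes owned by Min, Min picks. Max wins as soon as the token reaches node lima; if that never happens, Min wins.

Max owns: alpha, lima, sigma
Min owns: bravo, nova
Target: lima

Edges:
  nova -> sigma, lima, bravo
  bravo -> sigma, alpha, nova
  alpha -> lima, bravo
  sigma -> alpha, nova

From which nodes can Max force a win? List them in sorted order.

alpha, lima, sigma

A0 = {lima}
A1: add {alpha} — alpha (Max) has alpha→lima.
A2: add {sigma} — sigma (Max) has sigma→alpha.
A3 = A2; e.g. nova (Min) can still go to bravo. Fixed point.
Max's winning region = {alpha, lima, sigma}.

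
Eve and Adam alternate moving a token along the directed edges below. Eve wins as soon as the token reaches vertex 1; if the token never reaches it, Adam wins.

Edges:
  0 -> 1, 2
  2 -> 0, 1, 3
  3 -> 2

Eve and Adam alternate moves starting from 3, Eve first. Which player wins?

Track states (vertex, player-to-move).
A0 = {(1,Eve), (1,Adam)}
A1: add {(0,Eve), (2,Eve)}.
A2: add {(0,Adam), (3,Adam)}.
A3 = A2; e.g. (2,Adam) stays out. (3,Eve) never enters ⇒ Adam avoids the target.

Adam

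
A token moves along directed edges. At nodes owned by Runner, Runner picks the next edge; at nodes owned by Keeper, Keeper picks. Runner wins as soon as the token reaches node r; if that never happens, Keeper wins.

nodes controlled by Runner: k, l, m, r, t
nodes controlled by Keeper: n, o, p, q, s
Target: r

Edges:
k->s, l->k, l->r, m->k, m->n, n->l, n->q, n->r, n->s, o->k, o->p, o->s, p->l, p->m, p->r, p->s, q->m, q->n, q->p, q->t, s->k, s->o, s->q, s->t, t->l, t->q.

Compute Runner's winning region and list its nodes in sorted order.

l, r, t

A0 = {r}
A1: add {l} — l (Runner) has l→r.
A2: add {t} — t (Runner) has t→l.
A3 = A2; e.g. k (Runner) has no edge into A2. Fixed point.
Runner's winning region = {l, r, t}.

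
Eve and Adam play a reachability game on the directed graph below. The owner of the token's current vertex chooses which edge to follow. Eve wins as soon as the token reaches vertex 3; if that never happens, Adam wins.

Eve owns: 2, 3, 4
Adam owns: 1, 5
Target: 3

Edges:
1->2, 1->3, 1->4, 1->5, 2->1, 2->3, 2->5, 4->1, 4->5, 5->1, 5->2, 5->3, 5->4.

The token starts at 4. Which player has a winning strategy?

A0 = {3}
A1: add {2} — 2 (Eve) has 2→3.
A2 = A1; e.g. 1 (Adam) can still go to 4. Fixed point.
4 never enters the attractor, so Adam can avoid the target forever.

Adam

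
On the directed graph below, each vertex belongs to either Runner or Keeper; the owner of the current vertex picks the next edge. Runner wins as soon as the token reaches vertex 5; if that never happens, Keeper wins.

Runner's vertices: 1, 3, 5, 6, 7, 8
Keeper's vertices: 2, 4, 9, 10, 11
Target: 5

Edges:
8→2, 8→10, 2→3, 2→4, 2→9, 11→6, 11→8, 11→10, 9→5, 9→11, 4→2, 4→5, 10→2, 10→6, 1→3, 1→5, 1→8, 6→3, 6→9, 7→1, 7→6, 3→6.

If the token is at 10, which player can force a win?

Keeper

A0 = {5}
A1: add {1} — 1 (Runner) has 1→5.
A2: add {7} — 7 (Runner) has 7→1.
A3 = A2; e.g. 2 (Keeper) can still go to 3. Fixed point.
10 never enters the attractor, so Keeper can avoid the target forever.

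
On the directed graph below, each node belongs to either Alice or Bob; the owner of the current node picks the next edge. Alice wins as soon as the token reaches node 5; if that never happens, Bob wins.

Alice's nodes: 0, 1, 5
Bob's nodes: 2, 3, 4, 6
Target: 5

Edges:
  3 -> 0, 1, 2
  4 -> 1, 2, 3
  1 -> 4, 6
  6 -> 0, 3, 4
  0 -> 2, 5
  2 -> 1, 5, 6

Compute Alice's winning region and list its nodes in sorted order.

A0 = {5}
A1: add {0} — 0 (Alice) has 0→5.
A2 = A1; e.g. 1 (Alice) has no edge into A1. Fixed point.
Alice's winning region = {0, 5}.

0, 5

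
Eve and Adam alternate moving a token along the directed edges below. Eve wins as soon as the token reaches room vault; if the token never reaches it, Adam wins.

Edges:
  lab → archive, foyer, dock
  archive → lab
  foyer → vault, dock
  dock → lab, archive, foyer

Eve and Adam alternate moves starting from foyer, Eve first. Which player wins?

Eve

Track states (vertex, player-to-move).
A0 = {(vault,Eve), (vault,Adam)}
A1: add {(foyer,Eve)}.
(foyer,Eve) ∈ A1 ⇒ Eve forces the target.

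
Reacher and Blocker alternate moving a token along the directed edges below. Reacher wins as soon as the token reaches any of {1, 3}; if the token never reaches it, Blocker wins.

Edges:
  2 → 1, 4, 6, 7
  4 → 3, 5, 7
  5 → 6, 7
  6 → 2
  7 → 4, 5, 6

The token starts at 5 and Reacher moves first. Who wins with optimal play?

Reacher

Track states (vertex, player-to-move).
A0 = {(1,Reacher), (1,Blocker), (3,Reacher), (3,Blocker)}
A1: add {(2,Reacher), (4,Reacher)}.
A2: add {(6,Blocker)}.
A3: add {(5,Reacher), (7,Reacher)}.
(5,Reacher) ∈ A3 ⇒ Reacher forces the target.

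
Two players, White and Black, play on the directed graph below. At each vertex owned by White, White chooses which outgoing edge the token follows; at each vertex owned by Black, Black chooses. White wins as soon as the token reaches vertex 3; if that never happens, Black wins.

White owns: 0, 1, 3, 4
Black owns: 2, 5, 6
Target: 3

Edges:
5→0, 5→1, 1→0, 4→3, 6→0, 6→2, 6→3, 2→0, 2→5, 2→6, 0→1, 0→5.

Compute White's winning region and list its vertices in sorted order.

A0 = {3}
A1: add {4} — 4 (White) has 4→3.
A2 = A1; e.g. 0 (White) has no edge into A1. Fixed point.
White's winning region = {3, 4}.

3, 4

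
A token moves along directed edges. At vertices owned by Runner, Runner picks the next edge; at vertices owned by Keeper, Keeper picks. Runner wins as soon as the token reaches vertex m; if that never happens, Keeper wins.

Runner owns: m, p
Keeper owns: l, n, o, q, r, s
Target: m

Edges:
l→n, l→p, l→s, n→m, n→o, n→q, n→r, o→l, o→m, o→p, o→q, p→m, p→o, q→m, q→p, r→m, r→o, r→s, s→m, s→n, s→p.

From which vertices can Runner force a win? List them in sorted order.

A0 = {m}
A1: add {p} — p (Runner) has p→m.
A2: add {q} — q (Keeper): all of {m, p} already in.
A3 = A2; e.g. l (Keeper) can still go to n. Fixed point.
Runner's winning region = {m, p, q}.

m, p, q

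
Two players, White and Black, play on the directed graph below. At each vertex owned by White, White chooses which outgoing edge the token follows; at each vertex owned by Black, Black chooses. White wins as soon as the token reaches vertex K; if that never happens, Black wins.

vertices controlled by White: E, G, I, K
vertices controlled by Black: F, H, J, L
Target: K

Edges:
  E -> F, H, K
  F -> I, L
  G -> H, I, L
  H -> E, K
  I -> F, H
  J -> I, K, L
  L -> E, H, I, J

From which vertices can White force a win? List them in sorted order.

A0 = {K}
A1: add {E} — E (White) has E→K.
A2: add {H} — H (Black): all of {E, K} already in.
A3: add {G, I} — G (White) has G→H; I (White) has I→H.
A4 = A3; e.g. F (Black) can still go to L. Fixed point.
White's winning region = {E, G, H, I, K}.

E, G, H, I, K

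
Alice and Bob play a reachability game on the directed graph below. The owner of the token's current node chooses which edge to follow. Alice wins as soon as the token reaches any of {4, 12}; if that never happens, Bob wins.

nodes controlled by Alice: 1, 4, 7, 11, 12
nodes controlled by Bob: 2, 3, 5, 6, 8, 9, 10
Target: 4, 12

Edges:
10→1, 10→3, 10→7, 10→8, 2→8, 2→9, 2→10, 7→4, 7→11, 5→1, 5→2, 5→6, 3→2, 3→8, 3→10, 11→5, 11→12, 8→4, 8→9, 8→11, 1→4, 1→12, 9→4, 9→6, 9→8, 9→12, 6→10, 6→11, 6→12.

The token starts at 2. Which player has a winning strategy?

A0 = {4, 12}
A1: add {1, 7, 11} — 1 (Alice) has 1→4; 7 (Alice) has 7→4; 11 (Alice) has 11→12.
A2 = A1; e.g. 2 (Bob) can still go to 8. Fixed point.
2 never enters the attractor, so Bob can avoid the target forever.

Bob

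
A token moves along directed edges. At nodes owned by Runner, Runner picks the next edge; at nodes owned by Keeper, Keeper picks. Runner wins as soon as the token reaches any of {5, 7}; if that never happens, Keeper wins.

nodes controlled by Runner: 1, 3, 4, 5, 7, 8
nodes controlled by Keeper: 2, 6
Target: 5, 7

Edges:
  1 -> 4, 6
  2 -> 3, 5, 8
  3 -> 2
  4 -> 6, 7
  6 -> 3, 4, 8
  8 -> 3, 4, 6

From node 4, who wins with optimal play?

Runner

A0 = {5, 7}
A1: add {4} — 4 (Runner) has 4→7.
4 ∈ A1, so Runner can force the target.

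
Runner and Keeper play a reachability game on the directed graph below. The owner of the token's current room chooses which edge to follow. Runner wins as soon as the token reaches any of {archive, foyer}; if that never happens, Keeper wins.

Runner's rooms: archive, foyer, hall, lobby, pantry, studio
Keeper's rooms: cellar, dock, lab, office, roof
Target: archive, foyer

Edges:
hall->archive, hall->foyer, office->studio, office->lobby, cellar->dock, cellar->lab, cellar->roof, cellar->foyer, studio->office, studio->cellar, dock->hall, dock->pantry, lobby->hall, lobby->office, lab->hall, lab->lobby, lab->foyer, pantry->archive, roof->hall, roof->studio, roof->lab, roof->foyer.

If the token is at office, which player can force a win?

A0 = {archive, foyer}
A1: add {hall, pantry} — hall (Runner) has hall→archive; pantry (Runner) has pantry→archive.
A2: add {dock, lobby} — dock (Keeper): all of {hall, pantry} already in; lobby (Runner) has lobby→hall.
A3: add {lab} — lab (Keeper): all of {hall, lobby, foyer} already in.
A4 = A3; e.g. office (Keeper) can still go to studio. Fixed point.
office never enters the attractor, so Keeper can avoid the target forever.

Keeper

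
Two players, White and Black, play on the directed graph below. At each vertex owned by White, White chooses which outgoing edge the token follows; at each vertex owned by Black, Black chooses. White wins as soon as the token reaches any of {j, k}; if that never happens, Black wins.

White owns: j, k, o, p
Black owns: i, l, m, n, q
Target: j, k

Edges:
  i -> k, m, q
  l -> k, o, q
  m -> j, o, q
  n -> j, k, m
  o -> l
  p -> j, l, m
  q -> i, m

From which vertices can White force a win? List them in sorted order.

j, k, p

A0 = {j, k}
A1: add {p} — p (White) has p→j.
A2 = A1; e.g. i (Black) can still go to m. Fixed point.
White's winning region = {j, k, p}.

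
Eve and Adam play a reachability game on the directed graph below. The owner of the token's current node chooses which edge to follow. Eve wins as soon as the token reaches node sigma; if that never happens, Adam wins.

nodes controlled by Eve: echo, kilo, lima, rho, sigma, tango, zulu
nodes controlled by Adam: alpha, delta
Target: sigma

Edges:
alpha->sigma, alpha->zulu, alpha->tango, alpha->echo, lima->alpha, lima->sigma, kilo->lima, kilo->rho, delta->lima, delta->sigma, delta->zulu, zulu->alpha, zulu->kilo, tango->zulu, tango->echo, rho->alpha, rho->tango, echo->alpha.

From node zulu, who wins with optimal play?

A0 = {sigma}
A1: add {lima} — lima (Eve) has lima→sigma.
A2: add {kilo} — kilo (Eve) has kilo→lima.
A3: add {zulu} — zulu (Eve) has zulu→kilo.
zulu ∈ A3, so Eve can force the target.

Eve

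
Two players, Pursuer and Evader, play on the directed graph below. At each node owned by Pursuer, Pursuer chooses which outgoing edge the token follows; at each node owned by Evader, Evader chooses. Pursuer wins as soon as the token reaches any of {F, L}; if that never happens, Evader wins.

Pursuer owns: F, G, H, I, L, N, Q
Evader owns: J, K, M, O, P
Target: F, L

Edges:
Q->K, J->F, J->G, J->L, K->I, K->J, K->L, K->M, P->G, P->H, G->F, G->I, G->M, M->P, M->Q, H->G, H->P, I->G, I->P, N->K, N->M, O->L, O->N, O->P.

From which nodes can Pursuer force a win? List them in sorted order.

F, G, H, I, J, L, P

A0 = {F, L}
A1: add {G} — G (Pursuer) has G→F.
A2: add {H, I, J} — H (Pursuer) has H→G; I (Pursuer) has I→G; J (Evader): all of {F, G, L} already in.
A3: add {P} — P (Evader): all of {G, H} already in.
A4 = A3; e.g. K (Evader) can still go to M. Fixed point.
Pursuer's winning region = {F, G, H, I, J, L, P}.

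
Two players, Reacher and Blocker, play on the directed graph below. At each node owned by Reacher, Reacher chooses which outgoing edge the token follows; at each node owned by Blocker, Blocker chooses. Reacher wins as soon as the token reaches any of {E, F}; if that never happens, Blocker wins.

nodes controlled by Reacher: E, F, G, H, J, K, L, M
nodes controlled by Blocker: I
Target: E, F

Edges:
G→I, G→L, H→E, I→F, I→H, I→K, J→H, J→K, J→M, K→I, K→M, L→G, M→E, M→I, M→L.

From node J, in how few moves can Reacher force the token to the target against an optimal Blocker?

A0 = {E, F}
A1: add {H, M} — H (Reacher) has H→E; M (Reacher) has M→E.
A2: add {J, K} — J (Reacher) has J→H; K (Reacher) has K→M.
J enters the attractor at level 2, so Reacher can force the target in 2 moves from there.

2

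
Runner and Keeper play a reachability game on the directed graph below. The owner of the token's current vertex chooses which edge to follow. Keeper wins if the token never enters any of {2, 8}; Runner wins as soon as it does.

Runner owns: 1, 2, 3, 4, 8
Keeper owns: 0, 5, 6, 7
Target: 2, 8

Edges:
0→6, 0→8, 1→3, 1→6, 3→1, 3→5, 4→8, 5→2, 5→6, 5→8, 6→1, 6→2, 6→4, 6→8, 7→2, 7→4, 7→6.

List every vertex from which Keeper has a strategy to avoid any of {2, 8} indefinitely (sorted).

0, 1, 3, 5, 6, 7

A0 = {2, 8}
A1: add {4} — 4 (Runner) has 4→8.
A2 = A1; e.g. 0 (Keeper) can still go to 6. Fixed point.
Runner's attractor = {2, 4, 8}; Keeper avoids the target exactly from the complement.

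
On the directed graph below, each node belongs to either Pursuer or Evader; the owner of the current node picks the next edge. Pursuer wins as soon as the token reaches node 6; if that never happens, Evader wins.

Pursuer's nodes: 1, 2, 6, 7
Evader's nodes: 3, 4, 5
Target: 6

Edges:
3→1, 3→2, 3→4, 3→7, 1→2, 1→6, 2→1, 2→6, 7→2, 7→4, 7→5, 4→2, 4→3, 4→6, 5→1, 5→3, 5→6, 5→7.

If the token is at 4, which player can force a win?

A0 = {6}
A1: add {1, 2} — 1 (Pursuer) has 1→6; 2 (Pursuer) has 2→6.
A2: add {7} — 7 (Pursuer) has 7→2.
A3 = A2; e.g. 3 (Evader) can still go to 4. Fixed point.
4 never enters the attractor, so Evader can avoid the target forever.

Evader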